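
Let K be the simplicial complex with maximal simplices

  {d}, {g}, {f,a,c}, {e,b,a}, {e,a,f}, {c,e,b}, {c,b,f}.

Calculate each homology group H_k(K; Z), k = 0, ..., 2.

H_0 = Z^3,  H_1 = Z,  H_2 = 0.

Fix the vertex order a < b < c < d < e < f < g and write every simplex with vertices in increasing order. Then dim K = 2 and the simplices of K are:

  0-simplices (7): a, b, c, d, e, f, g
  1-simplices (10): ab, ac, ae, af, bc, be, bf, ce, cf, ef
  2-simplices (5): abe, acf, aef, bce, bcf

giving chain groups C_0 ≅ Z^7, C_1 ≅ Z^10, C_2 ≅ Z^5.

Boundary ∂_1: C_1 → C_0 sends each edge [p,q] (with p < q) to q − p. For instance
  ∂af = f − a.
The 7×10 boundary matrix has rank 4 and Smith normal form diag(1,1,1,1).

Boundary ∂_2: C_2 → C_1 acts by ∂[p,q,r] = [q,r] − [p,r] + [p,q]. For instance
  ∂acf = cf − af + ac,
  ∂bce = ce − be + bc.
The resulting 10×5 matrix has rank 5, and its Smith normal form has invariant factors (1,1,1,1,1).

Computing H_k = (kernel of ∂_k) / (image of ∂_{k+1}):

  H_0: rank C_0 − rank ∂_1 = 7 − 4 = 3, and the invariant factors of ∂_1 are all 1, so H_0 = Z^3.
  H_1: rank ker ∂_1 − rank ∂_2 = (10 − 4) − 5 = 1, and the invariant factors of ∂_2 are all 1, so H_1 = Z.
  H_2: rank ker ∂_2 − rank ∂_3 = (5 − 5) − 0 = 0, and there is no ∂_3, so H_2 = 0.

(K is a triangulation of the disjoint union of the Möbius band and a set of 2 points.)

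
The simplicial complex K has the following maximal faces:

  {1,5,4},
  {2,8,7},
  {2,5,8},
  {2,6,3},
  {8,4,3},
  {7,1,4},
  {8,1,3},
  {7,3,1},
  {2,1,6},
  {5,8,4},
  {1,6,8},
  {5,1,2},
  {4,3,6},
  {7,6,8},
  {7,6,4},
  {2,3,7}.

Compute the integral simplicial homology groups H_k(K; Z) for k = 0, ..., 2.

K has 8 vertices, 24 edges, 16 triangles.
rank ∂_0 = 0, rank ∂_1 = 7 ⇒ b_0 = 8 − 0 − 7 = 1; all invariant factors of ∂_1 are 1 so no torsion. So H_0 = Z.
rank ∂_1 = 7, rank ∂_2 = 15 ⇒ b_1 = 24 − 7 − 15 = 2; all invariant factors of ∂_2 are 1 so no torsion. So H_1 = Z^2.
rank ∂_2 = 15, rank ∂_3 = 0 ⇒ b_2 = 16 − 15 − 0 = 1. So H_2 = Z.

H_0 = Z,  H_1 = Z^2,  H_2 = Z.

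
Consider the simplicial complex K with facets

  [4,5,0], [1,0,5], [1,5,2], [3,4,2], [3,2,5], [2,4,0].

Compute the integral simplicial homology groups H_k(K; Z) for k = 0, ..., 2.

H_0 ≅ Z,  H_1 ≅ Z,  H_2 = 0.

Order the vertices as 0 < 1 < 2 < 3 < 4 < 5. Listing each simplex with vertices in this order, K has dimension 2 with simplices:

  0-simplices (6): [0], [1], [2], [3], [4], [5]
  1-simplices (12): [0,1], [0,2], [0,4], [0,5], [1,2], [1,5], [2,3], [2,4], [2,5], [3,4], [3,5], [4,5]
  2-simplices (6): [0,1,5], [0,2,4], [0,4,5], [1,2,5], [2,3,4], [2,3,5]

so the chain groups are C_0 ≅ Z^6, C_1 ≅ Z^12, C_2 ≅ Z^6.

The boundary map ∂_1: C_1 → C_0 maps an edge to its endpoints' difference, ∂[p,q] = q − p. For instance
  ∂[0,5] = [5] − [0].
As a 6×12 matrix over Z this has rank 5, with invariant factors (1,1,1,1,1).

∂_2: C_2 → C_1 maps a triangle to the signed sum of its edges. For instance
  ∂[2,3,5] = [3,5] − [2,5] + [2,3],
  ∂[0,2,4] = [2,4] − [0,4] + [0,2].
This gives a 12×6 integer matrix of rank 6; reducing to Smith normal form yields diagonal entries (1,1,1,1,1,1).

From H_k ≅ ker(∂_k) / im(∂_{k+1}) we obtain:

  H_0: rank C_0 − rank ∂_1 = 6 − 5 = 1, and the invariant factors of ∂_1 are all 1, so H_0 = Z.
  H_1: rank ker ∂_1 − rank ∂_2 = (12 − 5) − 6 = 1, and the invariant factors of ∂_2 are all 1, so H_1 = Z.
  H_2: rank ker ∂_2 − rank ∂_3 = (6 − 6) − 0 = 0, and there is no ∂_3, so H_2 = 0.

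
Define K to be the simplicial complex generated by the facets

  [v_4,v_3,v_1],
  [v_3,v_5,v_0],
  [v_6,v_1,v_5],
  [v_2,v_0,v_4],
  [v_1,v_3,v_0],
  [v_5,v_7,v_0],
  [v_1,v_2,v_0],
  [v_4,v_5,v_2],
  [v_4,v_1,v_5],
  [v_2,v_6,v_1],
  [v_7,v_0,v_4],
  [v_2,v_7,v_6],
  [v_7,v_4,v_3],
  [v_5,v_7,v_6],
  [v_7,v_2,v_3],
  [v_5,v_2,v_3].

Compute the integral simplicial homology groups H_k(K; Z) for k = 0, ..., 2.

Fix the vertex order v_0 < v_1 < v_2 < v_3 < v_4 < v_5 < v_6 < v_7 and write every simplex with vertices in increasing order. Then dim K = 2 and the simplices of K are:

  0-simplices (8): [v_0], [v_1], [v_2], [v_3], [v_4], [v_5], [v_6], [v_7]
  1-simplices (24): (24 of them)
  2-simplices (16): (16 of them)

giving chain groups C_0 ≅ Z^8, C_1 ≅ Z^24, C_2 ≅ Z^16.

∂_1: C_1 → C_0 is given by ∂[p,q] = [q] − [p]. For instance
  ∂[v_1,v_2] = [v_2] − [v_1].
The resulting 8×24 matrix has rank 7, and its Smith normal form has invariant factors (1,1,1,1,1,1,1).

Boundary ∂_2: C_2 → C_1 sends each 2-simplex [p,q,r] to [q,r] − [p,r] + [p,q]. For instance
  ∂[v_1,v_4,v_5] = [v_4,v_5] − [v_1,v_5] + [v_1,v_4],
  ∂[v_0,v_4,v_7] = [v_4,v_7] − [v_0,v_7] + [v_0,v_4].
This gives a 24×16 integer matrix of rank 15; reducing to Smith normal form yields diagonal entries (1,1,1,1,1,1,1,1,1,1,1,1,1,1,1).

Reading off H_k = ker ∂_k / im ∂_{k+1}:

  H_0: rank C_0 − rank ∂_1 = 8 − 7 = 1, and the invariant factors of ∂_1 are all 1, so H_0 = Z.
  H_1: rank ker ∂_1 − rank ∂_2 = (24 − 7) − 15 = 2, and the invariant factors of ∂_2 are all 1, so H_1 = Z^2.
  H_2: rank ker ∂_2 − rank ∂_3 = (16 − 15) − 0 = 1, and there is no ∂_3, so H_2 = Z.

As a check, the Euler characteristic is 8 − 24 + 16 = 0, which agrees with 1 − 2 + 1 = 0.
(K is a triangulation of the torus T^2.)

H_0 ≅ Z,  H_1 ≅ Z^2,  H_2 ≅ Z.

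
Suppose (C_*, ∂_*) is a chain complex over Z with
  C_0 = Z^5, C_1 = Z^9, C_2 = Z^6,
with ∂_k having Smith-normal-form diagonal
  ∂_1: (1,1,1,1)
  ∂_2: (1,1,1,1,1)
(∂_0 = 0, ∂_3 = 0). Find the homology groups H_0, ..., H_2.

H_0: b_0 = 5 − 0 − 4 = 1; torsion from ∂_1 factors > 1: none. So H_0 ≅ Z.
H_1: b_1 = 9 − 4 − 5 = 0; torsion from ∂_2 factors > 1: none. So H_1 ≅ 0.
H_2: b_2 = 6 − 5 − 0 = 1; torsion from ∂_3 factors > 1: none. So H_2 ≅ Z.

H_0 ≅ Z,  H_1 = 0,  H_2 ≅ Z.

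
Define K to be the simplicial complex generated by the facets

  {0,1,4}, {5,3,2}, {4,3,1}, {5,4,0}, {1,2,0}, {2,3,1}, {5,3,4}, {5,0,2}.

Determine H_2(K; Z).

H_2 ≅ Z.

We work with the vertex ordering 0 < 1 < 2 < 3 < 4 < 5. The simplices of K, each written with vertices in increasing order, are:

  0-simplices (6): [0], [1], [2], [3], [4], [5]
  1-simplices (12): [0,1], [0,2], [0,4], [0,5], [1,2], [1,3], [1,4], [2,3], [2,5], [3,4], [3,5], [4,5]
  2-simplices (8): [0,1,2], [0,1,4], [0,2,5], [0,4,5], [1,2,3], [1,3,4], [2,3,5], [3,4,5]

giving chain groups C_0 ≅ Z^6, C_1 ≅ Z^12, C_2 ≅ Z^8.

The boundary map ∂_1: C_1 → C_0 maps an edge to its endpoints' difference, ∂[p,q] = q − p. For instance
  ∂[4,5] = [5] − [4].
The resulting 6×12 matrix has rank 5, and its Smith normal form has invariant factors (1,1,1,1,1).

∂_2: C_2 → C_1 sends each 2-simplex [p,q,r] to [q,r] − [p,r] + [p,q]. For instance
  ∂[1,3,4] = [3,4] − [1,4] + [1,3],
  ∂[0,4,5] = [4,5] − [0,5] + [0,4].
This gives a 12×8 integer matrix of rank 7; reducing to Smith normal form yields diagonal entries (1,1,1,1,1,1,1).

Computing H_k = (kernel of ∂_k) / (image of ∂_{k+1}):

  H_2: rank ker ∂_2 − rank ∂_3 = (8 − 7) − 0 = 1, and there is no ∂_3, so H_2 ≅ Z.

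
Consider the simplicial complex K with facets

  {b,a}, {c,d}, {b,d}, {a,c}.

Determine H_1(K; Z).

Order the vertices as a < b < c < d. Listing each simplex with vertices in this order, K has dimension 1 with simplices:

  0-simplices (4): a, b, c, d
  1-simplices (4): ab, ac, bd, cd

giving chain groups C_0 ≅ Z^4, C_1 ≅ Z^4.

Boundary ∂_1: C_1 → C_0 sends each edge [p,q] (with p < q) to q − p. For instance
  ∂bd = d − b.
As a 4×4 matrix over Z this has rank 3, with invariant factors (1,1,1).

Computing H_k = (kernel of ∂_k) / (image of ∂_{k+1}):

  H_1: rank ker ∂_1 − rank ∂_2 = (4 − 3) − 0 = 1, and there is no ∂_2, so H_1 = Z.

H_1 ≅ Z.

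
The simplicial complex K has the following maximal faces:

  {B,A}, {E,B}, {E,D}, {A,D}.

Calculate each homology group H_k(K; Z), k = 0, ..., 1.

H_0 ≅ Z,  H_1 ≅ Z.

Fix the vertex order A < B < D < E and write every simplex with vertices in increasing order. Then dim K = 1 and the simplices of K are:

  0-simplices (4): A, B, D, E
  1-simplices (4): AB, AD, BE, DE

giving chain groups C_0 ≅ Z^4, C_1 ≅ Z^4.

The boundary map ∂_1: C_1 → C_0 maps an edge to its endpoints' difference, ∂[p,q] = q − p. For instance
  ∂DE = E − D.
The 4×4 boundary matrix has rank 3 and Smith normal form diag(1,1,1).

Now H_k = ker ∂_k / im ∂_{k+1}, so:

  H_0: rank C_0 − rank ∂_1 = 4 − 3 = 1, and the invariant factors of ∂_1 are all 1, so H_0 = Z.
  H_1: rank ker ∂_1 − rank ∂_2 = (4 − 3) − 0 = 1, and there is no ∂_2, so H_1 = Z.

(K is a triangulation of the circle S^1.)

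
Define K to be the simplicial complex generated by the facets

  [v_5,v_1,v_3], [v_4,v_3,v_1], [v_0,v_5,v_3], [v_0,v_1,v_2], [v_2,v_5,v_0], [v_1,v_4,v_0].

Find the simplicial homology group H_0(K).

We work with the vertex ordering v_0 < v_1 < v_2 < v_3 < v_4 < v_5. The simplices of K, each written with vertices in increasing order, are:

  0-simplices (6): [v_0], [v_1], [v_2], [v_3], [v_4], [v_5]
  1-simplices (12): [v_0,v_1], [v_0,v_2], [v_0,v_3], [v_0,v_4], [v_0,v_5], [v_1,v_2], [v_1,v_3], [v_1,v_4], [v_1,v_5], [v_2,v_5], [v_3,v_4], [v_3,v_5]
  2-simplices (6): [v_0,v_1,v_2], [v_0,v_1,v_4], [v_0,v_2,v_5], [v_0,v_3,v_5], [v_1,v_3,v_4], [v_1,v_3,v_5]

so the chain groups are C_0 ≅ Z^6, C_1 ≅ Z^12, C_2 ≅ Z^6.

Boundary ∂_1: C_1 → C_0 maps an edge to its endpoints' difference, ∂[p,q] = q − p.
This gives a 6×12 integer matrix of rank 5; reducing to Smith normal form yields diagonal entries (1,1,1,1,1).

∂_2: C_2 → C_1 sends each 2-simplex [p,q,r] to [q,r] − [p,r] + [p,q]. For instance
  ∂[v_0,v_1,v_2] = [v_1,v_2] − [v_0,v_2] + [v_0,v_1],
  ∂[v_0,v_3,v_5] = [v_3,v_5] − [v_0,v_5] + [v_0,v_3].
The 12×6 boundary matrix has rank 6 and Smith normal form diag(1,1,1,1,1,1).

Computing H_k = (kernel of ∂_k) / (image of ∂_{k+1}):

  H_0: rank C_0 − rank ∂_1 = 6 − 5 = 1, and the invariant factors of ∂_1 are all 1, so H_0 ≅ Z.

(K is a triangulation of the cylinder S^1 x I.)

H_0 = Z.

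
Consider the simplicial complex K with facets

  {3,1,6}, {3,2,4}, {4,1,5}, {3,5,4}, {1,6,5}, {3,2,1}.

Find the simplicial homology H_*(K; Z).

Order the vertices as 1 < 2 < 3 < 4 < 5 < 6. Listing each simplex with vertices in this order, K has dimension 2 with simplices:

  0-simplices (6): [1], [2], [3], [4], [5], [6]
  1-simplices (12): [1,2], [1,3], [1,4], [1,5], [1,6], [2,3], [2,4], [3,4], [3,5], [3,6], [4,5], [5,6]
  2-simplices (6): [1,2,3], [1,3,6], [1,4,5], [1,5,6], [2,3,4], [3,4,5]

Hence C_0 ≅ Z^6, C_1 ≅ Z^12, C_2 ≅ Z^6.

Boundary ∂_1: C_1 → C_0 is given by ∂[p,q] = [q] − [p]. For instance
  ∂[5,6] = [6] − [5].
The resulting 6×12 matrix has rank 5, and its Smith normal form has invariant factors (1,1,1,1,1).

∂_2: C_2 → C_1 maps a triangle to the signed sum of its edges. For instance
  ∂[3,4,5] = [4,5] − [3,5] + [3,4],
  ∂[2,3,4] = [3,4] − [2,4] + [2,3].
As a 12×6 matrix over Z this has rank 6, with invariant factors (1,1,1,1,1,1).

From H_k ≅ ker(∂_k) / im(∂_{k+1}) we obtain:

  H_0: rank C_0 − rank ∂_1 = 6 − 5 = 1, and the invariant factors of ∂_1 are all 1, so H_0 ≅ Z.
  H_1: rank ker ∂_1 − rank ∂_2 = (12 − 5) − 6 = 1, and the invariant factors of ∂_2 are all 1, so H_1 ≅ Z.
  H_2: rank ker ∂_2 − rank ∂_3 = (6 − 6) − 0 = 0, and there is no ∂_3, so H_2 ≅ 0.

H_0 = Z,  H_1 = Z,  H_2 = 0.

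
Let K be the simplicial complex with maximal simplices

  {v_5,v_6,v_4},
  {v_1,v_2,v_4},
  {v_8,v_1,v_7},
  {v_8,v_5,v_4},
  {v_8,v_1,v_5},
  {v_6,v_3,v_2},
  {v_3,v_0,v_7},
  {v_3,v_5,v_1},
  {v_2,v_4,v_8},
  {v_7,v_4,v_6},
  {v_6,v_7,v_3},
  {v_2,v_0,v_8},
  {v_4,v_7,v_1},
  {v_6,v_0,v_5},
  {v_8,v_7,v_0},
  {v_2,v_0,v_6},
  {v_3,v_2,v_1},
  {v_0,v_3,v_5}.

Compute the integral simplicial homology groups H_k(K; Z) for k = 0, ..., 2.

H_0 = Z,  H_1 = Z ⊕ Z_2,  H_2 = 0.

We work with the vertex ordering v_0 < v_1 < v_2 < v_3 < v_4 < v_5 < v_6 < v_7 < v_8. The simplices of K, each written with vertices in increasing order, are:

  0-simplices (9): [v_0], [v_1], [v_2], [v_3], [v_4], [v_5], [v_6], [v_7], [v_8]
  1-simplices (27): (27 of them)
  2-simplices (18): (18 of them)

Hence C_0 ≅ Z^9, C_1 ≅ Z^27, C_2 ≅ Z^18.

∂_1: C_1 → C_0 maps an edge to its endpoints' difference, ∂[p,q] = q − p. For instance
  ∂[v_5,v_6] = [v_6] − [v_5].
The resulting 9×27 matrix has rank 8, and its Smith normal form has invariant factors (1,1,1,1,1,1,1,1).

The boundary map ∂_2: C_2 → C_1 acts by ∂[p,q,r] = [q,r] − [p,r] + [p,q]. For instance
  ∂[v_1,v_4,v_7] = [v_4,v_7] − [v_1,v_7] + [v_1,v_4],
  ∂[v_4,v_5,v_8] = [v_5,v_8] − [v_4,v_8] + [v_4,v_5].
The resulting 27×18 matrix has rank 18, and its Smith normal form has invariant factors (1,1,1,1,1,1,1,1,1,1,1,1,1,1,1,1,1,2).

From H_k ≅ ker(∂_k) / im(∂_{k+1}) we obtain:

  H_0: rank C_0 − rank ∂_1 = 9 − 8 = 1, and the invariant factors of ∂_1 are all 1, so H_0 ≅ Z.
  H_1: rank ker ∂_1 − rank ∂_2 = (27 − 8) − 18 = 1, and ∂_2 has invariant factor 2 > 1, so H_1 ≅ Z ⊕ Z_2.
  H_2: rank ker ∂_2 − rank ∂_3 = (18 − 18) − 0 = 0, and there is no ∂_3, so H_2 ≅ 0.

(K is a triangulation of the Klein bottle.)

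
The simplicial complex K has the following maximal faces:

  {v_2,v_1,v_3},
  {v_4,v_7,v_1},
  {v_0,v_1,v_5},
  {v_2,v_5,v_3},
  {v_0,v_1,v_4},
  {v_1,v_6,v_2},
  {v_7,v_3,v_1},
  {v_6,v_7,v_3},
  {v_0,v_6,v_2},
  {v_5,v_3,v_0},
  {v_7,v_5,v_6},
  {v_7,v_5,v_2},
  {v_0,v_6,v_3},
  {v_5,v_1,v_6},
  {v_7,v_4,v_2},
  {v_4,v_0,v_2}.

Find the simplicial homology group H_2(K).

H_2 ≅ Z.

K has 8 vertices, 24 edges, 16 triangles.
rank ∂_2 = 15, rank ∂_3 = 0 ⇒ b_2 = 16 − 15 − 0 = 1. So H_2 ≅ Z.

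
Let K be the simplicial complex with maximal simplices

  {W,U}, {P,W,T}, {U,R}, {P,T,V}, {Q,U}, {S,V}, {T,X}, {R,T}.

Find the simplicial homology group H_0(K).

H_0 = Z.

Order the vertices as P < Q < R < S < T < U < V < W < X. Listing each simplex with vertices in this order, K has dimension 2 with simplices:

  0-simplices (9): P, Q, R, S, T, U, V, W, X
  1-simplices (11): PT, PV, PW, QU, RT, RU, SV, TV, TW, TX, UW
  2-simplices (2): PTV, PTW

giving chain groups C_0 ≅ Z^9, C_1 ≅ Z^11, C_2 ≅ Z^2.

∂_1: C_1 → C_0 is given by ∂[p,q] = [q] − [p]. For instance
  ∂RT = T − R.
This gives a 9×11 integer matrix of rank 8; reducing to Smith normal form yields diagonal entries (1,1,1,1,1,1,1,1).

∂_2: C_2 → C_1 maps a triangle to the signed sum of its edges. For instance
  ∂PTV = TV − PV + PT,
  ∂PTW = TW − PW + PT.
As a 11×2 matrix over Z this has rank 2, with invariant factors (1,1).

Computing H_k = (kernel of ∂_k) / (image of ∂_{k+1}):

  H_0: rank C_0 − rank ∂_1 = 9 − 8 = 1, and the invariant factors of ∂_1 are all 1, so H_0 ≅ Z.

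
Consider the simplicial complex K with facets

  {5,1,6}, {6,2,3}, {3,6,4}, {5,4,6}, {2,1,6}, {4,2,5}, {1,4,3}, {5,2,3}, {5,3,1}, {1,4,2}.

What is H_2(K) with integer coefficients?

Fix the vertex order 1 < 2 < 3 < 4 < 5 < 6 and write every simplex with vertices in increasing order. Then dim K = 2 and the simplices of K are:

  0-simplices (6): [1], [2], [3], [4], [5], [6]
  1-simplices (15): [1,2], [1,3], [1,4], [1,5], [1,6], [2,3], [2,4], [2,5], [2,6], [3,4], [3,5], [3,6], [4,5], [4,6], [5,6]
  2-simplices (10): [1,2,4], [1,2,6], [1,3,4], [1,3,5], [1,5,6], [2,3,5], [2,3,6], [2,4,5], [3,4,6], [4,5,6]

so the chain groups are C_0 ≅ Z^6, C_1 ≅ Z^15, C_2 ≅ Z^10.

The boundary map ∂_1: C_1 → C_0 maps an edge to its endpoints' difference, ∂[p,q] = q − p. For instance
  ∂[1,4] = [4] − [1].
The resulting 6×15 matrix has rank 5, and its Smith normal form has invariant factors (1,1,1,1,1).

Boundary ∂_2: C_2 → C_1 maps a triangle to the signed sum of its edges. For instance
  ∂[1,2,4] = [2,4] − [1,4] + [1,2],
  ∂[1,3,4] = [3,4] − [1,4] + [1,3].
As a 15×10 matrix over Z this has rank 10, with invariant factors (1,1,1,1,1,1,1,1,1,2).

Computing H_k = (kernel of ∂_k) / (image of ∂_{k+1}):

  H_2: rank ker ∂_2 − rank ∂_3 = (10 − 10) − 0 = 0, and there is no ∂_3, so H_2 ≅ 0.

H_2 = 0.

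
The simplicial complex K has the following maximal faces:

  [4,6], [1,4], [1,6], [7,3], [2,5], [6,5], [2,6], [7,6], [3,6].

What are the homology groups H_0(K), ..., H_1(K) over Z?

We work with the vertex ordering 1 < 2 < 3 < 4 < 5 < 6 < 7. The simplices of K, each written with vertices in increasing order, are:

  0-simplices (7): [1], [2], [3], [4], [5], [6], [7]
  1-simplices (9): [1,4], [1,6], [2,5], [2,6], [3,6], [3,7], [4,6], [5,6], [6,7]

giving chain groups C_0 ≅ Z^7, C_1 ≅ Z^9.

Boundary ∂_1: C_1 → C_0 is given by ∂[p,q] = [q] − [p].
The resulting 7×9 matrix has rank 6, and its Smith normal form has invariant factors (1,1,1,1,1,1).

Now H_k = ker ∂_k / im ∂_{k+1}, so:

  H_0: rank C_0 − rank ∂_1 = 7 − 6 = 1, and the invariant factors of ∂_1 are all 1, so H_0 ≅ Z.
  H_1: rank ker ∂_1 − rank ∂_2 = (9 − 6) − 0 = 3, and there is no ∂_2, so H_1 ≅ Z^3.

H_0 ≅ Z,  H_1 ≅ Z^3.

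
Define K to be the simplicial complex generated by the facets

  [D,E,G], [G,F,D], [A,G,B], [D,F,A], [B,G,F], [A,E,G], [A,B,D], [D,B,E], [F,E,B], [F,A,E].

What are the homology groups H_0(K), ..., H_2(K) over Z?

H_0 ≅ Z,  H_1 ≅ Z_2,  H_2 = 0.

Fix the vertex order A < B < D < E < F < G and write every simplex with vertices in increasing order. Then dim K = 2 and the simplices of K are:

  0-simplices (6): A, B, D, E, F, G
  1-simplices (15): AB, AD, AE, AF, AG, BD, BE, BF, BG, DE, DF, DG, EF, EG, FG
  2-simplices (10): ABD, ABG, ADF, AEF, AEG, BDE, BEF, BFG, DEG, DFG

giving chain groups C_0 ≅ Z^6, C_1 ≅ Z^15, C_2 ≅ Z^10.

∂_1: C_1 → C_0 maps an edge to its endpoints' difference, ∂[p,q] = q − p.
The resulting 6×15 matrix has rank 5, and its Smith normal form has invariant factors (1,1,1,1,1).

∂_2: C_2 → C_1 acts by ∂[p,q,r] = [q,r] − [p,r] + [p,q]. For instance
  ∂BFG = FG − BG + BF,
  ∂BDE = DE − BE + BD.
As a 15×10 matrix over Z this has rank 10, with invariant factors (1,1,1,1,1,1,1,1,1,2).

Reading off H_k = ker ∂_k / im ∂_{k+1}:

  H_0: rank C_0 − rank ∂_1 = 6 − 5 = 1, and the invariant factors of ∂_1 are all 1, so H_0 = Z.
  H_1: rank ker ∂_1 − rank ∂_2 = (15 − 5) − 10 = 0, and ∂_2 has invariant factor 2 > 1, so H_1 = Z_2.
  H_2: rank ker ∂_2 − rank ∂_3 = (10 − 10) − 0 = 0, and there is no ∂_3, so H_2 = 0.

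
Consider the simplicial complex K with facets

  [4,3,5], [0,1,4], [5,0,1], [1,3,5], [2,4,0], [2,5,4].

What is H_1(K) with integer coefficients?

Take the total order 0 < 1 < 2 < 3 < 4 < 5 on the vertex set. Then K (dimension 2) consists of the simplices:

  0-simplices (6): [0], [1], [2], [3], [4], [5]
  1-simplices (12): [0,1], [0,2], [0,4], [0,5], [1,3], [1,4], [1,5], [2,4], [2,5], [3,4], [3,5], [4,5]
  2-simplices (6): [0,1,4], [0,1,5], [0,2,4], [1,3,5], [2,4,5], [3,4,5]

so the chain groups are C_0 ≅ Z^6, C_1 ≅ Z^12, C_2 ≅ Z^6.

∂_1: C_1 → C_0 maps an edge to its endpoints' difference, ∂[p,q] = q − p.
This gives a 6×12 integer matrix of rank 5; reducing to Smith normal form yields diagonal entries (1,1,1,1,1).

∂_2: C_2 → C_1 maps a triangle to the signed sum of its edges. For instance
  ∂[3,4,5] = [4,5] − [3,5] + [3,4],
  ∂[0,1,4] = [1,4] − [0,4] + [0,1].
This gives a 12×6 integer matrix of rank 6; reducing to Smith normal form yields diagonal entries (1,1,1,1,1,1).

Computing H_k = (kernel of ∂_k) / (image of ∂_{k+1}):

  H_1: rank ker ∂_1 − rank ∂_2 = (12 − 5) − 6 = 1, and the invariant factors of ∂_2 are all 1, so H_1 = Z.

H_1 ≅ Z.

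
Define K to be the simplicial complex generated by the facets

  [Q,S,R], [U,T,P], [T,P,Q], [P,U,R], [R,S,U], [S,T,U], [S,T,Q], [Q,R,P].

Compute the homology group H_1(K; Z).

H_1 = 0.

Take the total order P < Q < R < S < T < U on the vertex set. Then K (dimension 2) consists of the simplices:

  0-simplices (6): P, Q, R, S, T, U
  1-simplices (12): PQ, PR, PT, PU, QR, QS, QT, RS, RU, ST, SU, TU
  2-simplices (8): PQR, PQT, PRU, PTU, QRS, QST, RSU, STU

giving chain groups C_0 ≅ Z^6, C_1 ≅ Z^12, C_2 ≅ Z^8.

∂_1: C_1 → C_0 is given by ∂[p,q] = [q] − [p].
This gives a 6×12 integer matrix of rank 5; reducing to Smith normal form yields diagonal entries (1,1,1,1,1).

The boundary map ∂_2: C_2 → C_1 maps a triangle to the signed sum of its edges. For instance
  ∂RSU = SU − RU + RS,
  ∂PQT = QT − PT + PQ.
This gives a 12×8 integer matrix of rank 7; reducing to Smith normal form yields diagonal entries (1,1,1,1,1,1,1).

From H_k ≅ ker(∂_k) / im(∂_{k+1}) we obtain:

  H_1: rank ker ∂_1 − rank ∂_2 = (12 − 5) − 7 = 0, and the invariant factors of ∂_2 are all 1, so H_1 ≅ 0.

(K is a triangulation of the 2-sphere S^2.)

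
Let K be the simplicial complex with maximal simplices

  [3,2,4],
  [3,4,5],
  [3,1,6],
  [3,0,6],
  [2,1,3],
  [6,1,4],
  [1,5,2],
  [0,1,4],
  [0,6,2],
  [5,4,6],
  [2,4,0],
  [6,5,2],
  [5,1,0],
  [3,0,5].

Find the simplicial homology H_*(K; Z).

H_0 ≅ Z,  H_1 ≅ Z^2,  H_2 ≅ Z.

We work with the vertex ordering 0 < 1 < 2 < 3 < 4 < 5 < 6. The simplices of K, each written with vertices in increasing order, are:

  0-simplices (7): [0], [1], [2], [3], [4], [5], [6]
  1-simplices (21): [0,1], [0,2], [0,3], [0,4], [0,5], [0,6], [1,2], [1,3], [1,4], [1,5], [1,6], [2,3], [2,4], [2,5], [2,6], [3,4], [3,5], [3,6], [4,5], [4,6], [5,6]
  2-simplices (14): [0,1,4], [0,1,5], [0,2,4], [0,2,6], [0,3,5], [0,3,6], [1,2,3], [1,2,5], [1,3,6], [1,4,6], [2,3,4], [2,5,6], [3,4,5], [4,5,6]

giving chain groups C_0 ≅ Z^7, C_1 ≅ Z^21, C_2 ≅ Z^14.

∂_1: C_1 → C_0 maps an edge to its endpoints' difference, ∂[p,q] = q − p.
The resulting 7×21 matrix has rank 6, and its Smith normal form has invariant factors (1,1,1,1,1,1).

∂_2: C_2 → C_1 acts by ∂[p,q,r] = [q,r] − [p,r] + [p,q]. For instance
  ∂[3,4,5] = [4,5] − [3,5] + [3,4],
  ∂[0,1,5] = [1,5] − [0,5] + [0,1].
This gives a 21×14 integer matrix of rank 13; reducing to Smith normal form yields diagonal entries (1,1,1,1,1,1,1,1,1,1,1,1,1).

Computing H_k = (kernel of ∂_k) / (image of ∂_{k+1}):

  H_0: rank C_0 − rank ∂_1 = 7 − 6 = 1, and the invariant factors of ∂_1 are all 1, so H_0 = Z.
  H_1: rank ker ∂_1 − rank ∂_2 = (21 − 6) − 13 = 2, and the invariant factors of ∂_2 are all 1, so H_1 = Z^2.
  H_2: rank ker ∂_2 − rank ∂_3 = (14 − 13) − 0 = 1, and there is no ∂_3, so H_2 = Z.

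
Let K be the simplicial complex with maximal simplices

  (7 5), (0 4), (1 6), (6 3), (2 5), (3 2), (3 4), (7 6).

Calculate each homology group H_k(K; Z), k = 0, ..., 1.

H_0 = Z,  H_1 = Z.

Order the vertices as 0 < 1 < 2 < 3 < 4 < 5 < 6 < 7. Listing each simplex with vertices in this order, K has dimension 1 with simplices:

  0-simplices (8): [0], [1], [2], [3], [4], [5], [6], [7]
  1-simplices (8): [0,4], [1,6], [2,3], [2,5], [3,4], [3,6], [5,7], [6,7]

so the chain groups are C_0 ≅ Z^8, C_1 ≅ Z^8.

The boundary map ∂_1: C_1 → C_0 sends each edge [p,q] (with p < q) to q − p. For instance
  ∂[1,6] = [6] − [1].
The 8×8 boundary matrix has rank 7 and Smith normal form diag(1,1,1,1,1,1,1).

Now H_k = ker ∂_k / im ∂_{k+1}, so:

  H_0: rank C_0 − rank ∂_1 = 8 − 7 = 1, and the invariant factors of ∂_1 are all 1, so H_0 = Z.
  H_1: rank ker ∂_1 − rank ∂_2 = (8 − 7) − 0 = 1, and there is no ∂_2, so H_1 = Z.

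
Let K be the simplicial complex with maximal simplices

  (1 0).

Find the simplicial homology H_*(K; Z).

Order the vertices as 0 < 1. Listing each simplex with vertices in this order, K has dimension 1 with simplices:

  0-simplices (2): [0], [1]
  1-simplices (1): [0,1]

giving chain groups C_0 ≅ Z^2, C_1 ≅ Z^1.

Boundary ∂_1: C_1 → C_0 maps an edge to its endpoints' difference, ∂[p,q] = q − p.
As a 2×1 matrix over Z this has rank 1, with invariant factors (1).

Now H_k = ker ∂_k / im ∂_{k+1}, so:

  H_0: rank C_0 − rank ∂_1 = 2 − 1 = 1, and the invariant factors of ∂_1 are all 1, so H_0 = Z.
  H_1: rank ker ∂_1 − rank ∂_2 = (1 − 1) − 0 = 0, and there is no ∂_2, so H_1 = 0.

As a check, the Euler characteristic is 2 − 1 = 1, which agrees with 1 − 0 = 1.

H_0 ≅ Z,  H_1 = 0.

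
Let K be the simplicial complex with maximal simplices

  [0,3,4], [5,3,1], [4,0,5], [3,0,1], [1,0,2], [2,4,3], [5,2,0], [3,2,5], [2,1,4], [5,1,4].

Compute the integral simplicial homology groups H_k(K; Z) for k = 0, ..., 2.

Fix the vertex order 0 < 1 < 2 < 3 < 4 < 5 and write every simplex with vertices in increasing order. Then dim K = 2 and the simplices of K are:

  0-simplices (6): [0], [1], [2], [3], [4], [5]
  1-simplices (15): [0,1], [0,2], [0,3], [0,4], [0,5], [1,2], [1,3], [1,4], [1,5], [2,3], [2,4], [2,5], [3,4], [3,5], [4,5]
  2-simplices (10): [0,1,2], [0,1,3], [0,2,5], [0,3,4], [0,4,5], [1,2,4], [1,3,5], [1,4,5], [2,3,4], [2,3,5]

Hence C_0 ≅ Z^6, C_1 ≅ Z^15, C_2 ≅ Z^10.

The boundary map ∂_1: C_1 → C_0 is given by ∂[p,q] = [q] − [p].
The resulting 6×15 matrix has rank 5, and its Smith normal form has invariant factors (1,1,1,1,1).

Boundary ∂_2: C_2 → C_1 sends each 2-simplex [p,q,r] to [q,r] − [p,r] + [p,q]. For instance
  ∂[0,3,4] = [3,4] − [0,4] + [0,3],
  ∂[0,4,5] = [4,5] − [0,5] + [0,4].
The 15×10 boundary matrix has rank 10 and Smith normal form diag(1,1,1,1,1,1,1,1,1,2).

Reading off H_k = ker ∂_k / im ∂_{k+1}:

  H_0: rank C_0 − rank ∂_1 = 6 − 5 = 1, and the invariant factors of ∂_1 are all 1, so H_0 = Z.
  H_1: rank ker ∂_1 − rank ∂_2 = (15 − 5) − 10 = 0, and ∂_2 has invariant factor 2 > 1, so H_1 = Z_2.
  H_2: rank ker ∂_2 − rank ∂_3 = (10 − 10) − 0 = 0, and there is no ∂_3, so H_2 = 0.

(K is a triangulation of the real projective plane RP^2.)

H_0 ≅ Z,  H_1 ≅ Z_2,  H_2 = 0.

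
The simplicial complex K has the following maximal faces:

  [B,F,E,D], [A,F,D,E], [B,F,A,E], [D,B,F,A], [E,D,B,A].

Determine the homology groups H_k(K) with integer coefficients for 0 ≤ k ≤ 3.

K has 5 vertices, 10 edges, 10 triangles, 5 3-simplices.
rank ∂_0 = 0, rank ∂_1 = 4 ⇒ b_0 = 5 − 0 − 4 = 1; all invariant factors of ∂_1 are 1 so no torsion. So H_0 = Z.
rank ∂_1 = 4, rank ∂_2 = 6 ⇒ b_1 = 10 − 4 − 6 = 0; all invariant factors of ∂_2 are 1 so no torsion. So H_1 = 0.
rank ∂_2 = 6, rank ∂_3 = 4 ⇒ b_2 = 10 − 6 − 4 = 0; all invariant factors of ∂_3 are 1 so no torsion. So H_2 = 0.
rank ∂_3 = 4, rank ∂_4 = 0 ⇒ b_3 = 5 − 4 − 0 = 1. So H_3 = Z.

H_0 ≅ Z,  H_1 = 0,  H_2 = 0,  H_3 ≅ Z.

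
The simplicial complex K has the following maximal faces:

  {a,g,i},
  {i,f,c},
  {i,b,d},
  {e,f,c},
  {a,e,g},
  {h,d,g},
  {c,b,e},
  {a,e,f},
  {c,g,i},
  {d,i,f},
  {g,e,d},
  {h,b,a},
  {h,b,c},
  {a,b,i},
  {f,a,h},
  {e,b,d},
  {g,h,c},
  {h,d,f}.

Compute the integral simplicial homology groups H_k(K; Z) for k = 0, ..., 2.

H_0 = Z,  H_1 = Z^2,  H_2 = Z.

K has 9 vertices, 27 edges, 18 triangles.
rank ∂_0 = 0, rank ∂_1 = 8 ⇒ b_0 = 9 − 0 − 8 = 1; all invariant factors of ∂_1 are 1 so no torsion. So H_0 = Z.
rank ∂_1 = 8, rank ∂_2 = 17 ⇒ b_1 = 27 − 8 − 17 = 2; all invariant factors of ∂_2 are 1 so no torsion. So H_1 = Z^2.
rank ∂_2 = 17, rank ∂_3 = 0 ⇒ b_2 = 18 − 17 − 0 = 1. So H_2 = Z.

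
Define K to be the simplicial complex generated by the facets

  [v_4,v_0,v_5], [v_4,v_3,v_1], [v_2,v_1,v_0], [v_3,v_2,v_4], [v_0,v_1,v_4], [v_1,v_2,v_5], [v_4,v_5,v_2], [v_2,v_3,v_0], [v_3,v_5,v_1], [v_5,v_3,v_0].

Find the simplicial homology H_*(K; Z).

H_0 ≅ Z,  H_1 ≅ Z_2,  H_2 = 0.

We work with the vertex ordering v_0 < v_1 < v_2 < v_3 < v_4 < v_5. The simplices of K, each written with vertices in increasing order, are:

  0-simplices (6): [v_0], [v_1], [v_2], [v_3], [v_4], [v_5]
  1-simplices (15): (15 of them)
  2-simplices (10): [v_0,v_1,v_2], [v_0,v_1,v_4], [v_0,v_2,v_3], [v_0,v_3,v_5], [v_0,v_4,v_5], [v_1,v_2,v_5], [v_1,v_3,v_4], [v_1,v_3,v_5], [v_2,v_3,v_4], [v_2,v_4,v_5]

so the chain groups are C_0 ≅ Z^6, C_1 ≅ Z^15, C_2 ≅ Z^10.

Boundary ∂_1: C_1 → C_0 sends each edge [p,q] (with p < q) to q − p. For instance
  ∂[v_2,v_3] = [v_3] − [v_2].
The 6×15 boundary matrix has rank 5 and Smith normal form diag(1,1,1,1,1).

Boundary ∂_2: C_2 → C_1 acts by ∂[p,q,r] = [q,r] − [p,r] + [p,q]. For instance
  ∂[v_0,v_1,v_4] = [v_1,v_4] − [v_0,v_4] + [v_0,v_1],
  ∂[v_0,v_3,v_5] = [v_3,v_5] − [v_0,v_5] + [v_0,v_3].
The resulting 15×10 matrix has rank 10, and its Smith normal form has invariant factors (1,1,1,1,1,1,1,1,1,2).

Computing H_k = (kernel of ∂_k) / (image of ∂_{k+1}):

  H_0: rank C_0 − rank ∂_1 = 6 − 5 = 1, and the invariant factors of ∂_1 are all 1, so H_0 ≅ Z.
  H_1: rank ker ∂_1 − rank ∂_2 = (15 − 5) − 10 = 0, and ∂_2 has invariant factor 2 > 1, so H_1 ≅ Z_2.
  H_2: rank ker ∂_2 − rank ∂_3 = (10 − 10) − 0 = 0, and there is no ∂_3, so H_2 ≅ 0.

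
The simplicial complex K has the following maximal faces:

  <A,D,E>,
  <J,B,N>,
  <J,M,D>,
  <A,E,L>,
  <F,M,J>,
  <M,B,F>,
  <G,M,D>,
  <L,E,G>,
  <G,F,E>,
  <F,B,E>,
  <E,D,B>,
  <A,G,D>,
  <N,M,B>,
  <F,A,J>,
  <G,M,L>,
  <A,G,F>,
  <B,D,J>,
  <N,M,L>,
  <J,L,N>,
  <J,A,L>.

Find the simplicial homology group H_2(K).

H_2 = 0.

Order the vertices as A < B < D < E < F < G < J < L < M < N. Listing each simplex with vertices in this order, K has dimension 2 with simplices:

  0-simplices (10): A, B, D, E, F, G, J, L, M, N
  1-simplices (30): AD, AE, AF, AG, AJ, AL, BD, BE, BF, BJ, BM, BN, DE, DG, DJ, DM, EF, EG, EL, FG, FJ, FM, GL, GM, JL, JM, JN, LM, LN, MN
  2-simplices (20): ADE, ADG, AEL, AFG, AFJ, AJL, BDE, BDJ, BEF, BFM, BJN, BMN, DGM, DJM, EFG, EGL, FJM, GLM, JLN, LMN

Hence C_0 ≅ Z^10, C_1 ≅ Z^30, C_2 ≅ Z^20.

Boundary ∂_1: C_1 → C_0 sends each edge [p,q] (with p < q) to q − p. For instance
  ∂JM = M − J.
This gives a 10×30 integer matrix of rank 9; reducing to Smith normal form yields diagonal entries (1,1,1,1,1,1,1,1,1).

The boundary map ∂_2: C_2 → C_1 maps a triangle to the signed sum of its edges. For instance
  ∂BEF = EF − BF + BE,
  ∂BDE = DE − BE + BD.
As a 30×20 matrix over Z this has rank 20, with invariant factors (1,1,1,1,1,1,1,1,1,1,1,1,1,1,1,1,1,1,1,2).

Now H_k = ker ∂_k / im ∂_{k+1}, so:

  H_2: rank ker ∂_2 − rank ∂_3 = (20 − 20) − 0 = 0, and there is no ∂_3, so H_2 = 0.

(K is a triangulation of the Klein bottle.)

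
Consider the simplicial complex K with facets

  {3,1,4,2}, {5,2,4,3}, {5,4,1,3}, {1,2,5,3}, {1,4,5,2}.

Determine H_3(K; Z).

K has 5 vertices, 10 edges, 10 triangles, 5 3-simplices.
rank ∂_3 = 4, rank ∂_4 = 0 ⇒ b_3 = 5 − 4 − 0 = 1. So H_3 = Z.

H_3 ≅ Z.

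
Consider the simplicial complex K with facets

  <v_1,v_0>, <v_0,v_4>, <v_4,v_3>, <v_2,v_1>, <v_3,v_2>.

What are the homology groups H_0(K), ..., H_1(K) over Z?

H_0 = Z,  H_1 = Z.

Order the vertices as v_0 < v_1 < v_2 < v_3 < v_4. Listing each simplex with vertices in this order, K has dimension 1 with simplices:

  0-simplices (5): [v_0], [v_1], [v_2], [v_3], [v_4]
  1-simplices (5): [v_0,v_1], [v_0,v_4], [v_1,v_2], [v_2,v_3], [v_3,v_4]

giving chain groups C_0 ≅ Z^5, C_1 ≅ Z^5.

The boundary map ∂_1: C_1 → C_0 is given by ∂[p,q] = [q] − [p]. For instance
  ∂[v_0,v_4] = [v_4] − [v_0].
As a 5×5 matrix over Z this has rank 4, with invariant factors (1,1,1,1).

Reading off H_k = ker ∂_k / im ∂_{k+1}:

  H_0: rank C_0 − rank ∂_1 = 5 − 4 = 1, and the invariant factors of ∂_1 are all 1, so H_0 ≅ Z.
  H_1: rank ker ∂_1 − rank ∂_2 = (5 − 4) − 0 = 1, and there is no ∂_2, so H_1 ≅ Z.

As a check, the Euler characteristic is 5 − 5 = 0, which agrees with 1 − 1 = 0.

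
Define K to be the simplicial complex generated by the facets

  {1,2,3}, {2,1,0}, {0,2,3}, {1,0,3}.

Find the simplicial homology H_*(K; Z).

H_0 ≅ Z,  H_1 = 0,  H_2 ≅ Z.

We work with the vertex ordering 0 < 1 < 2 < 3. The simplices of K, each written with vertices in increasing order, are:

  0-simplices (4): [0], [1], [2], [3]
  1-simplices (6): [0,1], [0,2], [0,3], [1,2], [1,3], [2,3]
  2-simplices (4): [0,1,2], [0,1,3], [0,2,3], [1,2,3]

so the chain groups are C_0 ≅ Z^4, C_1 ≅ Z^6, C_2 ≅ Z^4.

Boundary ∂_1: C_1 → C_0 sends each edge [p,q] (with p < q) to q − p. For instance
  ∂[1,3] = [3] − [1].
The 4×6 boundary matrix has rank 3 and Smith normal form diag(1,1,1).

The boundary map ∂_2: C_2 → C_1 sends each 2-simplex [p,q,r] to [q,r] − [p,r] + [p,q]. For instance
  ∂[1,2,3] = [2,3] − [1,3] + [1,2],
  ∂[0,1,2] = [1,2] − [0,2] + [0,1].
The 6×4 boundary matrix has rank 3 and Smith normal form diag(1,1,1).

Now H_k = ker ∂_k / im ∂_{k+1}, so:

  H_0: rank C_0 − rank ∂_1 = 4 − 3 = 1, and the invariant factors of ∂_1 are all 1, so H_0 = Z.
  H_1: rank ker ∂_1 − rank ∂_2 = (6 − 3) − 3 = 0, and the invariant factors of ∂_2 are all 1, so H_1 = 0.
  H_2: rank ker ∂_2 − rank ∂_3 = (4 − 3) − 0 = 1, and there is no ∂_3, so H_2 = Z.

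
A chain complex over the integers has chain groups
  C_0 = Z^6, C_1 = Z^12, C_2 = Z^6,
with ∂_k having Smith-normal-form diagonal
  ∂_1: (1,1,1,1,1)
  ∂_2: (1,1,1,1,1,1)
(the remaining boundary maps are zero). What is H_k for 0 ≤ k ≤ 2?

H_0 ≅ Z,  H_1 ≅ Z,  H_2 = 0.

H_0: b_0 = 6 − 0 − 5 = 1; torsion from ∂_1 factors > 1: none. So H_0 ≅ Z.
H_1: b_1 = 12 − 5 − 6 = 1; torsion from ∂_2 factors > 1: none. So H_1 ≅ Z.
H_2: b_2 = 6 − 6 − 0 = 0; torsion from ∂_3 factors > 1: none. So H_2 ≅ 0.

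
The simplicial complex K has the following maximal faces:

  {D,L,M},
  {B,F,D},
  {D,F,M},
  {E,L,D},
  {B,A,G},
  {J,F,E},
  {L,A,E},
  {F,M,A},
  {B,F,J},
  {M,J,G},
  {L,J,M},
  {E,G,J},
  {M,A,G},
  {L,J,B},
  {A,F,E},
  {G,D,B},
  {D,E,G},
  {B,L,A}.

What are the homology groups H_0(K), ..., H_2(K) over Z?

H_0 ≅ Z,  H_1 ≅ Z^2,  H_2 ≅ Z.

Order the vertices as A < B < D < E < F < G < J < L < M. Listing each simplex with vertices in this order, K has dimension 2 with simplices:

  0-simplices (9): A, B, D, E, F, G, J, L, M
  1-simplices (27): AB, AE, AF, AG, AL, AM, BD, BF, BG, BJ, BL, DE, DF, DG, DL, DM, EF, EG, EJ, EL, FJ, FM, GJ, GM, JL, JM, LM
  2-simplices (18): ABG, ABL, AEF, AEL, AFM, AGM, BDF, BDG, BFJ, BJL, DEG, DEL, DFM, DLM, EFJ, EGJ, GJM, JLM

Hence C_0 ≅ Z^9, C_1 ≅ Z^27, C_2 ≅ Z^18.

Boundary ∂_1: C_1 → C_0 maps an edge to its endpoints' difference, ∂[p,q] = q − p. For instance
  ∂AB = B − A.
This gives a 9×27 integer matrix of rank 8; reducing to Smith normal form yields diagonal entries (1,1,1,1,1,1,1,1).

Boundary ∂_2: C_2 → C_1 acts by ∂[p,q,r] = [q,r] − [p,r] + [p,q]. For instance
  ∂EFJ = FJ − EJ + EF,
  ∂DEL = EL − DL + DE.
As a 27×18 matrix over Z this has rank 17, with invariant factors (1,1,1,1,1,1,1,1,1,1,1,1,1,1,1,1,1).

Now H_k = ker ∂_k / im ∂_{k+1}, so:

  H_0: rank C_0 − rank ∂_1 = 9 − 8 = 1, and the invariant factors of ∂_1 are all 1, so H_0 = Z.
  H_1: rank ker ∂_1 − rank ∂_2 = (27 − 8) − 17 = 2, and the invariant factors of ∂_2 are all 1, so H_1 = Z^2.
  H_2: rank ker ∂_2 − rank ∂_3 = (18 − 17) − 0 = 1, and there is no ∂_3, so H_2 = Z.

(K is a triangulation of the torus T^2.)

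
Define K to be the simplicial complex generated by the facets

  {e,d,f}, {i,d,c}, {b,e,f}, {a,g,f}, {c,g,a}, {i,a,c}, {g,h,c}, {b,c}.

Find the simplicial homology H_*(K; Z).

H_0 = Z,  H_1 = Z^2,  H_2 = 0.

Fix the vertex order a < b < c < d < e < f < g < h < i and write every simplex with vertices in increasing order. Then dim K = 2 and the simplices of K are:

  0-simplices (9): a, b, c, d, e, f, g, h, i
  1-simplices (17): ac, af, ag, ai, bc, be, bf, cd, cg, ch, ci, de, df, di, ef, fg, gh
  2-simplices (7): acg, aci, afg, bef, cdi, cgh, def

Hence C_0 ≅ Z^9, C_1 ≅ Z^17, C_2 ≅ Z^7.

The boundary map ∂_1: C_1 → C_0 sends each edge [p,q] (with p < q) to q − p. For instance
  ∂fg = g − f.
This gives a 9×17 integer matrix of rank 8; reducing to Smith normal form yields diagonal entries (1,1,1,1,1,1,1,1).

∂_2: C_2 → C_1 sends each 2-simplex [p,q,r] to [q,r] − [p,r] + [p,q]. For instance
  ∂cgh = gh − ch + cg,
  ∂acg = cg − ag + ac.
The 17×7 boundary matrix has rank 7 and Smith normal form diag(1,1,1,1,1,1,1).

Now H_k = ker ∂_k / im ∂_{k+1}, so:

  H_0: rank C_0 − rank ∂_1 = 9 − 8 = 1, and the invariant factors of ∂_1 are all 1, so H_0 = Z.
  H_1: rank ker ∂_1 − rank ∂_2 = (17 − 8) − 7 = 2, and the invariant factors of ∂_2 are all 1, so H_1 = Z^2.
  H_2: rank ker ∂_2 − rank ∂_3 = (7 − 7) − 0 = 0, and there is no ∂_3, so H_2 = 0.

As a check, the Euler characteristic is 9 − 17 + 7 = -1, which agrees with 1 − 2 + 0 = -1.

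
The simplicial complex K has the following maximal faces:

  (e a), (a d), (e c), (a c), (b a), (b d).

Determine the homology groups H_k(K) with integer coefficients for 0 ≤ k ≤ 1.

H_0 ≅ Z,  H_1 ≅ Z^2.

K has 5 vertices, 6 edges.
rank ∂_0 = 0, rank ∂_1 = 4 ⇒ b_0 = 5 − 0 − 4 = 1; all invariant factors of ∂_1 are 1 so no torsion. So H_0 = Z.
rank ∂_1 = 4, rank ∂_2 = 0 ⇒ b_1 = 6 − 4 − 0 = 2. So H_1 = Z^2.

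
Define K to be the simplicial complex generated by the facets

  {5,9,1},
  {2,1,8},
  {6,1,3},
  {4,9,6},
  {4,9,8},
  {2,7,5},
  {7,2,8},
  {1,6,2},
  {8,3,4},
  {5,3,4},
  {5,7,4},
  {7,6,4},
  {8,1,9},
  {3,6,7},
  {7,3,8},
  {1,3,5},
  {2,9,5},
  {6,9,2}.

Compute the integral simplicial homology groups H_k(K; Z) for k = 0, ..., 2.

H_0 ≅ Z,  H_1 ≅ Z ⊕ Z/2Z,  H_2 = 0.

Take the total order 1 < 2 < 3 < 4 < 5 < 6 < 7 < 8 < 9 on the vertex set. Then K (dimension 2) consists of the simplices:

  0-simplices (9): [1], [2], [3], [4], [5], [6], [7], [8], [9]
  1-simplices (27): (27 of them)
  2-simplices (18): [1,2,6], [1,2,8], [1,3,5], [1,3,6], [1,5,9], [1,8,9], [2,5,7], [2,5,9], [2,6,9], [2,7,8], [3,4,5], [3,4,8], [3,6,7], [3,7,8], [4,5,7], [4,6,7], [4,6,9], [4,8,9]

Hence C_0 ≅ Z^9, C_1 ≅ Z^27, C_2 ≅ Z^18.

∂_1: C_1 → C_0 is given by ∂[p,q] = [q] − [p]. For instance
  ∂[4,5] = [5] − [4].
This gives a 9×27 integer matrix of rank 8; reducing to Smith normal form yields diagonal entries (1,1,1,1,1,1,1,1).

The boundary map ∂_2: C_2 → C_1 acts by ∂[p,q,r] = [q,r] − [p,r] + [p,q]. For instance
  ∂[2,5,9] = [5,9] − [2,9] + [2,5],
  ∂[2,7,8] = [7,8] − [2,8] + [2,7].
The 27×18 boundary matrix has rank 18 and Smith normal form diag(1,1,1,1,1,1,1,1,1,1,1,1,1,1,1,1,1,2).

Reading off H_k = ker ∂_k / im ∂_{k+1}:

  H_0: rank C_0 − rank ∂_1 = 9 − 8 = 1, and the invariant factors of ∂_1 are all 1, so H_0 ≅ Z.
  H_1: rank ker ∂_1 − rank ∂_2 = (27 − 8) − 18 = 1, and ∂_2 has invariant factor 2 > 1, so H_1 ≅ Z ⊕ Z/2Z.
  H_2: rank ker ∂_2 − rank ∂_3 = (18 − 18) − 0 = 0, and there is no ∂_3, so H_2 ≅ 0.

As a check, the Euler characteristic is 9 − 27 + 18 = 0, which agrees with 1 − 1 + 0 = 0.
(K is a triangulation of the Klein bottle.)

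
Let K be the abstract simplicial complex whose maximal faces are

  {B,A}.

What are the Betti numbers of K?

b_0 = 1, b_1 = 0.

We work with the vertex ordering A < B. The simplices of K, each written with vertices in increasing order, are:

  0-simplices (2): A, B
  1-simplices (1): AB

Hence C_0 ≅ Z^2, C_1 ≅ Z^1.

∂_1: C_1 → C_0 is given by ∂[p,q] = [q] − [p].
The resulting 2×1 matrix has rank 1, and its Smith normal form has invariant factors (1).

Now H_k = ker ∂_k / im ∂_{k+1}, so:

  H_0: rank C_0 − rank ∂_1 = 2 − 1 = 1, and the invariant factors of ∂_1 are all 1, so H_0 = Z.
  H_1: rank ker ∂_1 − rank ∂_2 = (1 − 1) − 0 = 0, and there is no ∂_2, so H_1 = 0.

Hence the Betti numbers are b_0 = 1, b_1 = 0.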